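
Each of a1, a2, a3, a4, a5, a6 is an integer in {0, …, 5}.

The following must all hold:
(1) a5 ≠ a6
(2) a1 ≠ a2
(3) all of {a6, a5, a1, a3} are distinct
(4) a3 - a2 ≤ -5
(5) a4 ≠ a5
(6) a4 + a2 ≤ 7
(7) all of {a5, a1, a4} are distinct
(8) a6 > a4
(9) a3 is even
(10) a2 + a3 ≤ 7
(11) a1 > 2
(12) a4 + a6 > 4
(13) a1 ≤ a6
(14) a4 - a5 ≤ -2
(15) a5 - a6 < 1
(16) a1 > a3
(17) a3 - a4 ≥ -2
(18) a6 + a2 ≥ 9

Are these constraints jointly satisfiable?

One satisfying assignment is a1 = 4, a2 = 5, a3 = 0, a4 = 0, a5 = 3, a6 = 5.
For the less obvious constraints — constraint 4: a3 - a2 = -5; constraint 6: a4 + a2 = 5; constraint 10: a2 + a3 = 5 — and the others hold by inspection.

Satisfiable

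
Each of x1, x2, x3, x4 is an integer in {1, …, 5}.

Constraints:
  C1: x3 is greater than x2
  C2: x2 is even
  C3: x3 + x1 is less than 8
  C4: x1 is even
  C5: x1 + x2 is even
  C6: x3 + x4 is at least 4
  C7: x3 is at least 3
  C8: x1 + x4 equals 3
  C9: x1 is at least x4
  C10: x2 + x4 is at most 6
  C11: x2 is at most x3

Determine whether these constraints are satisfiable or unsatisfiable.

Satisfiable

Setting (x1, x2, x3, x4) = (2, 2, 4, 1) satisfies everything: constraint 3: x3 + x1 = 6; constraint 6: x3 + x4 = 5, and the others follow.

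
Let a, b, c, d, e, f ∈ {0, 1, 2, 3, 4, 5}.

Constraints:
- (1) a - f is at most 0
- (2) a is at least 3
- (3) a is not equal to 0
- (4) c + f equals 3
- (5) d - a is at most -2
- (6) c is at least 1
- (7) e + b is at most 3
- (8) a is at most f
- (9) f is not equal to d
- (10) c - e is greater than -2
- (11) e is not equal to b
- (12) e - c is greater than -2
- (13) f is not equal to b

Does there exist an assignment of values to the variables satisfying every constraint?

From constraint 6: c ≥ 1. From constraints 2 and 8: f ≥ a ≥ 3. Hence c + f ≥ 4. But constraint 4 requires c + f = 3, and 3 < 4. Contradiction.

Unsatisfiable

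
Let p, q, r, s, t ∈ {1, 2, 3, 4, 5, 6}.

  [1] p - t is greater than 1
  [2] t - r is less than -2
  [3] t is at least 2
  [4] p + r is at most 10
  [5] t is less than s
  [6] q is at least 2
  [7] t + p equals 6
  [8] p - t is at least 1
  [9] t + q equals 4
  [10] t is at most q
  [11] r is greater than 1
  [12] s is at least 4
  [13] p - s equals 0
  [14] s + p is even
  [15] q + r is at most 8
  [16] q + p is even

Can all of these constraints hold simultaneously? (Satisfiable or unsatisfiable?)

Try p = 4, q = 2, r = 5, s = 4, t = 2.
Check constraint 1: p - t = 2; constraint 2: t - r = -3. The remaining constraints are straightforward to verify.

Satisfiable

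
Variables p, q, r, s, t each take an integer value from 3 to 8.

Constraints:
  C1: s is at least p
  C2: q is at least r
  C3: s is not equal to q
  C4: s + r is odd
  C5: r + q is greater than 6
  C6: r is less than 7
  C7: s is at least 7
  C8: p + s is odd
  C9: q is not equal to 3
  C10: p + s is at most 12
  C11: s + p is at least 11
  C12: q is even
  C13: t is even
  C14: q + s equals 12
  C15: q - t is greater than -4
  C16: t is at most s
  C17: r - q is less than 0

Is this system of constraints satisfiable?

Setting (p, q, r, s, t) = (3, 4, 3, 8, 6) satisfies everything: constraint 5: r + q = 7; constraint 10: p + s = 11, and the others follow.

Satisfiable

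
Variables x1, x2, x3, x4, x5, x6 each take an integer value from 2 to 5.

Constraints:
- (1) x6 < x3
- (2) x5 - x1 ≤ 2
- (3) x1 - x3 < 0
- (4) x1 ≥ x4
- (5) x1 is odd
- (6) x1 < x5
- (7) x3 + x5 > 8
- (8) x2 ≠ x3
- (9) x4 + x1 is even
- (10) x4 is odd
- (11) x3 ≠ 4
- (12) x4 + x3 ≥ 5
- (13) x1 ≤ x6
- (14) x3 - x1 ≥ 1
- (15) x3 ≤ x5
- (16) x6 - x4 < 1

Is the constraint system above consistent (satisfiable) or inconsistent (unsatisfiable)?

Take x1 = 3, x2 = 4, x3 = 5, x4 = 3, x5 = 5, x6 = 3. Then constraint 2: x5 - x1 = 2; constraint 3: x1 - x3 = -2; constraint 7: x3 + x5 = 10, and every other listed constraint is also met.

Satisfiable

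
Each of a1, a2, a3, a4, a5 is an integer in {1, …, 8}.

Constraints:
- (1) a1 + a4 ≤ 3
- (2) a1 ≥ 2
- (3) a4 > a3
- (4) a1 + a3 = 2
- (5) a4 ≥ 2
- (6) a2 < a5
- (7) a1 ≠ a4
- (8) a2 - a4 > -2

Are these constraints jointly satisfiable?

From constraint 2: a1 ≥ 2. From constraint 5: a4 ≥ 2. Hence a1 + a4 ≥ 4. But constraint 1 requires a1 + a4 ≤ 3, and 3 < 4. Contradiction.

Unsatisfiable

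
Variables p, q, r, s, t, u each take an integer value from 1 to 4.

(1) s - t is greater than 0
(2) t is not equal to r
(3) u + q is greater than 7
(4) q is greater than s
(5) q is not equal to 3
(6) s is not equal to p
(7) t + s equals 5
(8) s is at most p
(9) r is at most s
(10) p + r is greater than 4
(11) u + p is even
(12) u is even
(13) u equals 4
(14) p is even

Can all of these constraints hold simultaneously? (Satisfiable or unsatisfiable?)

Take p = 4, q = 4, r = 3, s = 3, t = 2, u = 4. Then constraint 1: s - t = 1; constraint 3: u + q = 8, and every other listed constraint is also met.

Satisfiable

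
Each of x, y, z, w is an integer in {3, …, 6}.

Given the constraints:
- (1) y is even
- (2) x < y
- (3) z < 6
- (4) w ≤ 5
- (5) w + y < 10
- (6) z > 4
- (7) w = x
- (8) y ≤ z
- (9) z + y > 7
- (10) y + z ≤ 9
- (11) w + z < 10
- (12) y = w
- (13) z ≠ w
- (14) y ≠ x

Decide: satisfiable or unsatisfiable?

From constraints 7 and 12, y = w = x, so y = x. But constraint 14 says y ≠ x. Contradiction.

Unsatisfiable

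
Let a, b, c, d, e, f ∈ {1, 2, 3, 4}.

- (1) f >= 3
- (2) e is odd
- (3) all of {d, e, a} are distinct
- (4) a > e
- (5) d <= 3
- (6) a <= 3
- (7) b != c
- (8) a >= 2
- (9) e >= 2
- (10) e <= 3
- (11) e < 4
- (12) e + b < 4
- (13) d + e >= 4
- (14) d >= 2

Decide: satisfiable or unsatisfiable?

Constraints 5, 6, 8, 9, 10, and 14 confine each of d, e, a to the 2 values {2, 3}.
Constraint 3 requires all 3 of them to be distinct, but only 2 values are available — impossible by the pigeonhole principle.

Unsatisfiable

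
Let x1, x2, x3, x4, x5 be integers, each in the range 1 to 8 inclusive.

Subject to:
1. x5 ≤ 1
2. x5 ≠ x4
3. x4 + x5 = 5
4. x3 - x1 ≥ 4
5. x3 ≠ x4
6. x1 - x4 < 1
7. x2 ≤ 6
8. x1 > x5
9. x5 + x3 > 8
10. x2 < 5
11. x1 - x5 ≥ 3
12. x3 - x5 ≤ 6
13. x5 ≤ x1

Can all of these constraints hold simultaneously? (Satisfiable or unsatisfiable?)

Unsatisfiable

Constraints 4, 11, and 12 give x1 − x5 ≥ 3, x5 − x3 ≥ -6, x3 − x1 ≥ 4.
Adding all 3 inequalities: the left sides telescope to 0, and the right sides sum to 3 + (-6) + 4 = 1. So 0 ≥ 1, which is false.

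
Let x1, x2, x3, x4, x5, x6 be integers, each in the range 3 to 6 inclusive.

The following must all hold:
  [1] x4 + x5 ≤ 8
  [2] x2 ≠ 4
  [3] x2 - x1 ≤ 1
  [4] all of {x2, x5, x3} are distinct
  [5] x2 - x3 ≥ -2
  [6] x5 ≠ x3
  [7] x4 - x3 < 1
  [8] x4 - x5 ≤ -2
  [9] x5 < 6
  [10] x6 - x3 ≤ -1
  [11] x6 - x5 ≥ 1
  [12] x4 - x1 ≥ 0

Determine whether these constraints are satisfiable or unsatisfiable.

Constraints 3, 5, 8, 10, 11, and 12 give x5 − x4 ≥ 2, x4 − x1 ≥ 0, x1 − x2 ≥ -1, x2 − x3 ≥ -2, x3 − x6 ≥ 1, x6 − x5 ≥ 1.
Adding all 6 inequalities: the left sides telescope to 0, and the right sides sum to 2 + 0 + (-1) + (-2) + 1 + 1 = 1. So 0 ≥ 1, which is false.

Unsatisfiable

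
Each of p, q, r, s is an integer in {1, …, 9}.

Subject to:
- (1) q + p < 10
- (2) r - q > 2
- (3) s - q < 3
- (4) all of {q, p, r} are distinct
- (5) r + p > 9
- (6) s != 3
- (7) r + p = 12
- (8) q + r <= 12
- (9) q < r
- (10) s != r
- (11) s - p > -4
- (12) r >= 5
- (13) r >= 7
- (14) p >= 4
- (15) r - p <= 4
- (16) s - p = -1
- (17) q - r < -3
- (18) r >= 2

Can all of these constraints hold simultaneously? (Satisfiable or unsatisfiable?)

Try p = 5, q = 3, r = 7, s = 4.
Check constraint 1: q + p = 8; constraint 2: r - q = 4; constraint 3: s - q = 1. The remaining constraints are straightforward to verify.

Satisfiable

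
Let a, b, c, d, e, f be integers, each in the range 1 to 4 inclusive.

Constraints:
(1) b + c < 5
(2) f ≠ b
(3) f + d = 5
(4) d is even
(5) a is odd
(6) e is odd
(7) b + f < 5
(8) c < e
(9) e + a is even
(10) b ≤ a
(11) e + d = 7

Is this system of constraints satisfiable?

Satisfiable

Setting (a, b, c, d, e, f) = (3, 3, 1, 4, 3, 1) satisfies everything: constraint 1: b + c = 4; constraint 3: f + d = 5; constraint 7: b + f = 4, and the others follow.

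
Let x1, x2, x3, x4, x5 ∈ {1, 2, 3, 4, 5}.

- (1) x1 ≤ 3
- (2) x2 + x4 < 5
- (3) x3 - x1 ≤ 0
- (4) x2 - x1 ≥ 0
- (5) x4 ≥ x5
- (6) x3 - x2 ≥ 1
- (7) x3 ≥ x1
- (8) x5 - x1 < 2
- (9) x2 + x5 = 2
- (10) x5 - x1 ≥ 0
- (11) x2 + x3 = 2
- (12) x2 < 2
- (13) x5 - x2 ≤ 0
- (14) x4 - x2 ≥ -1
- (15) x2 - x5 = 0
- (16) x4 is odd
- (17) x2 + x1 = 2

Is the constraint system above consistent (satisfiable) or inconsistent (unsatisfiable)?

Constraints 3, 6, 10, and 13 give x5 − x1 ≥ 0, x1 − x3 ≥ 0, x3 − x2 ≥ 1, x2 − x5 ≥ 0.
Adding all 4 inequalities: the left sides telescope to 0, and the right sides sum to 0 + 0 + 1 + 0 = 1. So 0 ≥ 1, which is false.

Unsatisfiable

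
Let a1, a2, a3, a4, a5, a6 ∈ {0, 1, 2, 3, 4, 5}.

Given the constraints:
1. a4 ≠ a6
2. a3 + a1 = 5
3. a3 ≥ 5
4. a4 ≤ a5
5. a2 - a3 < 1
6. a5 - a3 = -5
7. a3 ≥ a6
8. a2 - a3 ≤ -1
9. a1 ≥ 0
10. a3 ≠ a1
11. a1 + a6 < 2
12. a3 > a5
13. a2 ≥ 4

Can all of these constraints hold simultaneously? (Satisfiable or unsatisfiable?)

Setting (a1, a2, a3, a4, a5, a6) = (0, 4, 5, 0, 0, 1) satisfies everything: constraint 2: a3 + a1 = 5; constraint 5: a2 - a3 = -1; constraint 6: a5 - a3 = -5, and the others follow.

Satisfiable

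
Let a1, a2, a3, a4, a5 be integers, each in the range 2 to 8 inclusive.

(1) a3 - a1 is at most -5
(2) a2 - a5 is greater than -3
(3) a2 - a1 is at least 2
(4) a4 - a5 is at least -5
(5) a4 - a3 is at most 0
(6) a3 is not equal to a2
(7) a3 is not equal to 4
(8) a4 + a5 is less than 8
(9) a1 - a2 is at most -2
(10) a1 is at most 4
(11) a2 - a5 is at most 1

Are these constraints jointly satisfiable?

Constraints 1, 3, 4, 5, and 11 give a3 − a4 ≥ 0, a4 − a5 ≥ -5, a5 − a2 ≥ -1, a2 − a1 ≥ 2, a1 − a3 ≥ 5.
Adding all 5 inequalities: the left sides telescope to 0, and the right sides sum to 0 + (-5) + (-1) + 2 + 5 = 1. So 0 ≥ 1, which is false.

Unsatisfiable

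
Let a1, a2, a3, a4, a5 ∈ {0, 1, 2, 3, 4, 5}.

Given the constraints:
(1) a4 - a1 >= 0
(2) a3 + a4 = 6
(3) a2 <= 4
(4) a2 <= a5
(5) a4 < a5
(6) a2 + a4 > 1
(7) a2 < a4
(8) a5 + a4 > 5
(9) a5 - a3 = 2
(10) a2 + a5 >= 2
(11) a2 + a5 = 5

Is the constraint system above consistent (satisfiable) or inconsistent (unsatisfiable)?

The assignment a1 = 1, a2 = 0, a3 = 3, a4 = 3, a5 = 5 works:
  constraint 1 holds since a4 - a1 = 2.
  constraint 2 holds since a3 + a4 = 6.
The rest check out directly.

Satisfiable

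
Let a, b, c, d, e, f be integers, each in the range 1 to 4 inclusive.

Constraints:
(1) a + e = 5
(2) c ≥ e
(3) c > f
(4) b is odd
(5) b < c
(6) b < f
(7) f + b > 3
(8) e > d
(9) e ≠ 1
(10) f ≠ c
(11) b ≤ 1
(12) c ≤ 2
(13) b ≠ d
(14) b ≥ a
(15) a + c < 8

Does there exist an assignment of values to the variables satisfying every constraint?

Unsatisfiable

From constraints 11 and 14: a ≤ b ≤ 1. From constraints 2 and 12: e ≤ c ≤ 2. Hence a + e ≤ 3. But constraint 1 requires a + e = 5, and 5 > 3. Contradiction.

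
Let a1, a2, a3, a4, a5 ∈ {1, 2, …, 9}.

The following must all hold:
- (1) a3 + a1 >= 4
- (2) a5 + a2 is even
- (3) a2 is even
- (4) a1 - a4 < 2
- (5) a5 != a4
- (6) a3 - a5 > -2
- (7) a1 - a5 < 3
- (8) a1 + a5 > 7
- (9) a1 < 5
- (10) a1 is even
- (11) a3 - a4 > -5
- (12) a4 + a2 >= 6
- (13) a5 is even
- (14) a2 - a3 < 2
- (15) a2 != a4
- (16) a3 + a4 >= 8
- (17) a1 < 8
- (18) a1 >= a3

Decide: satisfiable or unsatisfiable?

The assignment a1 = 4, a2 = 2, a3 = 3, a4 = 5, a5 = 4 works:
  constraint 1 holds since a3 + a1 = 7.
  constraint 4 holds since a1 - a4 = -1.
  constraint 6 holds since a3 - a5 = -1.
The rest check out directly.

Satisfiable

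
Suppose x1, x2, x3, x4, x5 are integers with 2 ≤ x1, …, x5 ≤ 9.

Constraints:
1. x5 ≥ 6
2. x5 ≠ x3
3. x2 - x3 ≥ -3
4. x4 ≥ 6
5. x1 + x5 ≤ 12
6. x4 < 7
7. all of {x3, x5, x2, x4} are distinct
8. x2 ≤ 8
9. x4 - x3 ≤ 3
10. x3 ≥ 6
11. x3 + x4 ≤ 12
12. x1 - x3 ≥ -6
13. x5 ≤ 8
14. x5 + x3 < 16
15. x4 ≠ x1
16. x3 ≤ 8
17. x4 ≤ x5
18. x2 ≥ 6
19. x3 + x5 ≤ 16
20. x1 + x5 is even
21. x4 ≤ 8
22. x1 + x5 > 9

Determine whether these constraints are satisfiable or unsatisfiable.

Unsatisfiable

Constraints 1, 4, 8, 10, 13, 16, 18, and 21 confine each of x3, x5, x2, x4 to the 3 values {6, …, 8}.
Constraint 7 requires all 4 of them to be distinct, but only 3 values are available — impossible by the pigeonhole principle.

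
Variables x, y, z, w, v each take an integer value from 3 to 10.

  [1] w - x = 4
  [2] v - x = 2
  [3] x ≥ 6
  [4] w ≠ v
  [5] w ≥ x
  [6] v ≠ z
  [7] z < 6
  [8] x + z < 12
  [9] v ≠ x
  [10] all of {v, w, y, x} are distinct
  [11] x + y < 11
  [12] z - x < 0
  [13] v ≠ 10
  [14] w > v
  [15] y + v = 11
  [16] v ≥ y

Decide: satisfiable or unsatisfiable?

The assignment x = 6, y = 3, z = 3, w = 10, v = 8 works:
  constraint 1 holds since w - x = 4.
  constraint 2 holds since v - x = 2.
  constraint 8 holds since x + z = 9.
The rest check out directly.

Satisfiable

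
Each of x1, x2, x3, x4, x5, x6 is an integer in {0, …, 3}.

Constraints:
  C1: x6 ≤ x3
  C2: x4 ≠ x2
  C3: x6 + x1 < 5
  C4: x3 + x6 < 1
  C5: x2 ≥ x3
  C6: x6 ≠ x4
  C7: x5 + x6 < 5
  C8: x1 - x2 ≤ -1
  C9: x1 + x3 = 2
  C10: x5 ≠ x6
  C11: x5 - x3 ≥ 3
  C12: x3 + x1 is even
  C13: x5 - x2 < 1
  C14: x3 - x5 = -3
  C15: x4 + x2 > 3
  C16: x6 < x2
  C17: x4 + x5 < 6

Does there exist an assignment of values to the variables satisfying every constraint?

Satisfiable

The assignment x1 = 2, x2 = 3, x3 = 0, x4 = 2, x5 = 3, x6 = 0 works:
  constraint 3 holds since x6 + x1 = 2.
  constraint 4 holds since x3 + x6 = 0.
The rest check out directly.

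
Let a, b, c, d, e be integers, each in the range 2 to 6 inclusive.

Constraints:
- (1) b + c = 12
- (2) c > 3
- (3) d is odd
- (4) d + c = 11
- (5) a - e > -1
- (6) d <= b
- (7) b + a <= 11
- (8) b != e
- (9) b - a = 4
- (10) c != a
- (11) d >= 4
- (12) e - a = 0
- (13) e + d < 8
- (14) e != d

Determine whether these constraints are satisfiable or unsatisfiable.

Satisfiable

The assignment a = 2, b = 6, c = 6, d = 5, e = 2 works:
  constraint 1 holds since b + c = 12.
  constraint 4 holds since d + c = 11.
  constraint 5 holds since a - e = 0.
The rest check out directly.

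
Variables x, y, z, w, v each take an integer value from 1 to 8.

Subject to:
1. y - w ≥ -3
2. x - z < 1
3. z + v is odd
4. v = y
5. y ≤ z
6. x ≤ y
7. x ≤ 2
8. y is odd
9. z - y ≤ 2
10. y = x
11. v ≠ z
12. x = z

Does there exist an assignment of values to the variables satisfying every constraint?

From constraints 4, 10, and 12, v = y = x = z, so v = z. But constraint 11 says v ≠ z. Contradiction.

Unsatisfiable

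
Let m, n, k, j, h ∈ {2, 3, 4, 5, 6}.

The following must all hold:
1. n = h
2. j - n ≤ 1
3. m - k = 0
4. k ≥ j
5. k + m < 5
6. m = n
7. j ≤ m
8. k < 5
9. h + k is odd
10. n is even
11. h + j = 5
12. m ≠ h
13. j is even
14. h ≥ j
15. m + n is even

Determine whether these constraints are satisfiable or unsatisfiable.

Unsatisfiable

From constraints 1 and 6, m = n = h, so m = h. But constraint 12 says m ≠ h. Contradiction.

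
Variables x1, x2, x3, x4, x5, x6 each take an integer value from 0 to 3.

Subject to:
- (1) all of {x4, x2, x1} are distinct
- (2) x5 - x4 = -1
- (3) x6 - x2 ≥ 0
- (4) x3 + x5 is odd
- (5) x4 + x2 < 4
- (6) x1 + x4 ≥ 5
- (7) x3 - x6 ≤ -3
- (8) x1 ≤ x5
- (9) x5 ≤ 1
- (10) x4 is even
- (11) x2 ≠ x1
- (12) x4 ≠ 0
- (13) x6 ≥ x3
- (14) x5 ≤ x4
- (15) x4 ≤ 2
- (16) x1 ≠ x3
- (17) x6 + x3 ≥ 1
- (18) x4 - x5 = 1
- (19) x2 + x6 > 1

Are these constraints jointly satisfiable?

Unsatisfiable

From constraints 8 and 9: x1 ≤ x5 ≤ 1. From constraint 15: x4 ≤ 2. Hence x1 + x4 ≤ 3. But constraint 6 requires x1 + x4 ≥ 5, and 5 > 3. Contradiction.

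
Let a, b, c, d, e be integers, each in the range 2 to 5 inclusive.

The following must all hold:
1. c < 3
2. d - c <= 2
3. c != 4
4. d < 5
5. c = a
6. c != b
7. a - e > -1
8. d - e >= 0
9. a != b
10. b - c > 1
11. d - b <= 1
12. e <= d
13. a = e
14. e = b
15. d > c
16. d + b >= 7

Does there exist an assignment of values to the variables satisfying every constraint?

From constraints 5, 13, and 14, c = a = e = b, so c = b. But constraint 6 says c ≠ b. Contradiction.

Unsatisfiable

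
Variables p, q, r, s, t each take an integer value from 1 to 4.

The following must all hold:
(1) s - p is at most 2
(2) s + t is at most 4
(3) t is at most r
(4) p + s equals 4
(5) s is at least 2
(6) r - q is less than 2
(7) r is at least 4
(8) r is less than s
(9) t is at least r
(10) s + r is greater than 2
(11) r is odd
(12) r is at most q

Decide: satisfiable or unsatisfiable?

Unsatisfiable

From constraint 5: s ≥ 2. From constraints 7 and 9: t ≥ r ≥ 4. Hence s + t ≥ 6. But constraint 2 requires s + t ≤ 4, and 4 < 6. Contradiction.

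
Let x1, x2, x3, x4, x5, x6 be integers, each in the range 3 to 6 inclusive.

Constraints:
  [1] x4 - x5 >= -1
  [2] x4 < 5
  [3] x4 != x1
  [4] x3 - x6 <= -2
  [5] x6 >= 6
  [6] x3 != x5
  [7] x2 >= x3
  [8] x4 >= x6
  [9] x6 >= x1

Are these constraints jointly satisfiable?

From constraints 5 and 8: x4 ≥ x6 and x6 ≥ 6, so x4 ≥ 6. From constraint 2: x4 ≤ 4. But 4 < 6, so no value of x4 works.

Unsatisfiable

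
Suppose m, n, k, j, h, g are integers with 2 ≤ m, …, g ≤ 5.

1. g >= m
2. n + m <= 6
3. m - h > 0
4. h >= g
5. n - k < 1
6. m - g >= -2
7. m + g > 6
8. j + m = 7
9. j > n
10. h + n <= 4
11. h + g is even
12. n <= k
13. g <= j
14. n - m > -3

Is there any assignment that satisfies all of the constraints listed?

Constraints 1, 3, and 4 give h < m, m ≤ g, g ≤ h. Chaining: h < m ≤ g ≤ h, which forces h < h — impossible.

Unsatisfiable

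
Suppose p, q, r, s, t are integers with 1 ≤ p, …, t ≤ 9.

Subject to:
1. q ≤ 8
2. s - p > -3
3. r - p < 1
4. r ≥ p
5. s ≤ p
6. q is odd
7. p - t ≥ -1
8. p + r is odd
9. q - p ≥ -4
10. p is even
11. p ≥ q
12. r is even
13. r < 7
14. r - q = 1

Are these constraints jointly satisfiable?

Constraint 10 makes p even and constraint 12 makes r even, so p + r must be even. Constraint 8 says p + r is odd — contradiction.

Unsatisfiable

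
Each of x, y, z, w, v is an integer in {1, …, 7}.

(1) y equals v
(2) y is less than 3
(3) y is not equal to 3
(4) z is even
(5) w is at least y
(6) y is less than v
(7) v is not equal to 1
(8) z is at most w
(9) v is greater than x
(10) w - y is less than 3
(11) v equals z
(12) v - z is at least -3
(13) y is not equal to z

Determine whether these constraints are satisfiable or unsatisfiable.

Unsatisfiable

From constraints 1 and 11, y = v = z, so y = z. But constraint 13 says y ≠ z. Contradiction.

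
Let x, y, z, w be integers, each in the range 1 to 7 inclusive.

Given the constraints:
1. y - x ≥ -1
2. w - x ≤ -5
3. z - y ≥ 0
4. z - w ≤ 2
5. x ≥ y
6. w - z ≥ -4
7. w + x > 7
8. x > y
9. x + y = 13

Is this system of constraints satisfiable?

Unsatisfiable

Constraints 1, 2, 3, and 4 give z − y ≥ 0, y − x ≥ -1, x − w ≥ 5, w − z ≥ -2.
Adding all 4 inequalities: the left sides telescope to 0, and the right sides sum to 0 + (-1) + 5 + (-2) = 2. So 0 ≥ 2, which is false.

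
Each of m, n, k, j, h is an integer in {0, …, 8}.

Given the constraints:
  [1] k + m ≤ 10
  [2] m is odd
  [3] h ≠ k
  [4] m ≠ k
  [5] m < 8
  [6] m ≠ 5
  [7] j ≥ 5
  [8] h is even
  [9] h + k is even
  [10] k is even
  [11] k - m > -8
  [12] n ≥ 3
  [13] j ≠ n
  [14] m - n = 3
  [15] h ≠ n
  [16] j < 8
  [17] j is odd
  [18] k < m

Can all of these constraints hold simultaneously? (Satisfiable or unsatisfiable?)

Satisfiable

Take m = 7, n = 4, k = 0, j = 5, h = 8. Then constraint 1: k + m = 7; constraint 11: k - m = -7; constraint 14: m - n = 3, and every other listed constraint is also met.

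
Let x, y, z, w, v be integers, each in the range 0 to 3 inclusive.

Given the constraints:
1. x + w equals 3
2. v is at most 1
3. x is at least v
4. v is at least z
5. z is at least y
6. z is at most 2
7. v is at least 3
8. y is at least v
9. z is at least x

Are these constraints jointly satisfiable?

From constraints 3 and 7: x ≥ v and v ≥ 3, so x ≥ 3. From constraints 6 and 9: x ≤ z and z ≤ 2, so x ≤ 2. But 2 < 3, so no value of x works.

Unsatisfiable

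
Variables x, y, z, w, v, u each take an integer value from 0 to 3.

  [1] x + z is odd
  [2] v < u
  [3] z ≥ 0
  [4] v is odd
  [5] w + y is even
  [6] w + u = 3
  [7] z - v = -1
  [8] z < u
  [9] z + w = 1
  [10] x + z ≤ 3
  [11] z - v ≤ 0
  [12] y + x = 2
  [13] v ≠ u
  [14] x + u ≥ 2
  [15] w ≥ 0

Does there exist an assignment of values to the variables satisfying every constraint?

Satisfiable

One satisfying assignment is x = 1, y = 1, z = 0, w = 1, v = 1, u = 2.
For the less obvious constraints — constraint 6: w + u = 3; constraint 7: z - v = -1; constraint 9: z + w = 1 — and the others hold by inspection.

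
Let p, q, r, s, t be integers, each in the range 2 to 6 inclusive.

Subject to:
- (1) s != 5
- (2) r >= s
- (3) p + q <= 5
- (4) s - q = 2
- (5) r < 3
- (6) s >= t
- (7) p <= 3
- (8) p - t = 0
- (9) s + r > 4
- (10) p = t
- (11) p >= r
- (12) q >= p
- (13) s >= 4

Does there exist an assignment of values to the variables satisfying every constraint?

Unsatisfiable

From constraints 2 and 13: r ≥ s and s ≥ 4, so r ≥ 4. From constraint 5: r ≤ 2. But 2 < 4, so no value of r works.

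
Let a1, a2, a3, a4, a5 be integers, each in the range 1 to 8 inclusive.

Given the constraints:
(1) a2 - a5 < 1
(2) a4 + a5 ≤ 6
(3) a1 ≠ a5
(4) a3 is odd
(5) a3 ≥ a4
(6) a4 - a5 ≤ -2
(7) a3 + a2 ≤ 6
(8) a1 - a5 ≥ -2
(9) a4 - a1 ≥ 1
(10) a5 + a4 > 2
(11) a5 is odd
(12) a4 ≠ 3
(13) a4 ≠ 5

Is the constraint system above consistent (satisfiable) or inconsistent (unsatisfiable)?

Unsatisfiable

Constraints 6, 8, and 9 give a4 − a1 ≥ 1, a1 − a5 ≥ -2, a5 − a4 ≥ 2.
Adding all 3 inequalities: the left sides telescope to 0, and the right sides sum to 1 + (-2) + 2 = 1. So 0 ≥ 1, which is false.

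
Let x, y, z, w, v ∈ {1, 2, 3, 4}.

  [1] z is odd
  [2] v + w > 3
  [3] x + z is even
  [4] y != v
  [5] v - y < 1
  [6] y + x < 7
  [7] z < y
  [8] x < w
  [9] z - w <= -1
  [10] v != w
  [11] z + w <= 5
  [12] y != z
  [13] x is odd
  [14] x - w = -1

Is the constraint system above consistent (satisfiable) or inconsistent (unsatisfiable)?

Satisfiable

The assignment x = 3, y = 3, z = 1, w = 4, v = 2 works:
  constraint 2 holds since v + w = 6.
  constraint 5 holds since v - y = -1.
  constraint 6 holds since y + x = 6.
The rest check out directly.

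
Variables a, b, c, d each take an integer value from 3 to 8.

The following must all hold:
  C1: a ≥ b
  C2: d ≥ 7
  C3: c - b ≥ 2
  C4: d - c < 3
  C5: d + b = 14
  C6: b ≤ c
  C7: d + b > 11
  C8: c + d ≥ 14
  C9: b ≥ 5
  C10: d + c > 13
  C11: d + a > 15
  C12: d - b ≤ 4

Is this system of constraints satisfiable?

Satisfiable

Setting (a, b, c, d) = (8, 6, 8, 8) satisfies everything: constraint 3: c - b = 2; constraint 4: d - c = 0, and the others follow.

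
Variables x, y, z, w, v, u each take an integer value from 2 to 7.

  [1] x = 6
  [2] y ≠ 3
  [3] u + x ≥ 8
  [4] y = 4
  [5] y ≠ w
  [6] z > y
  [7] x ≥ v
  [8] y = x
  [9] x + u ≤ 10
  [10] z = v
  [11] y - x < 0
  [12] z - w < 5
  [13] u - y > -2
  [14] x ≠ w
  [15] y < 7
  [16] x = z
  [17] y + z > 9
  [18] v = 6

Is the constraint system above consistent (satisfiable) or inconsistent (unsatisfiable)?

Constraint 4 fixes y = 4 and constraint 18 fixes v = 6. Constraints 8, 10, and 16 give y = x = z = v, so y = v. But 4 ≠ 6 — contradiction.

Unsatisfiable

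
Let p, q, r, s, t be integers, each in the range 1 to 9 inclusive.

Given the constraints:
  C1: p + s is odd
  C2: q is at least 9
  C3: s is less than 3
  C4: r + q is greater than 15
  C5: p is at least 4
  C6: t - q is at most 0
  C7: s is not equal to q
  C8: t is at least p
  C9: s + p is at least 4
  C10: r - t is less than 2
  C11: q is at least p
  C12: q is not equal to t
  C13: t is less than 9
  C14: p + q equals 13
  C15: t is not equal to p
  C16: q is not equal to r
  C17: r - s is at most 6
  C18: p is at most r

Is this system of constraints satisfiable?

Satisfiable

Take p = 4, q = 9, r = 7, s = 1, t = 6. Then constraint 4: r + q = 16; constraint 6: t - q = -3; constraint 9: s + p = 5, and every other listed constraint is also met.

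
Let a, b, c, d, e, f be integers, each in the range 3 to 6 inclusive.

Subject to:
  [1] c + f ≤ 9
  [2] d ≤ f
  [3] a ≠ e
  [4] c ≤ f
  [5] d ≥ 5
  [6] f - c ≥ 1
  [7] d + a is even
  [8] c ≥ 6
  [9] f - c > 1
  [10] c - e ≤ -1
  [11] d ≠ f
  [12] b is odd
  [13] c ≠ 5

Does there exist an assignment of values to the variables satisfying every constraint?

From constraint 8: c ≥ 6. From constraints 2 and 5: f ≥ d ≥ 5. Hence c + f ≥ 11. But constraint 1 requires c + f ≤ 9, and 9 < 11. Contradiction.

Unsatisfiable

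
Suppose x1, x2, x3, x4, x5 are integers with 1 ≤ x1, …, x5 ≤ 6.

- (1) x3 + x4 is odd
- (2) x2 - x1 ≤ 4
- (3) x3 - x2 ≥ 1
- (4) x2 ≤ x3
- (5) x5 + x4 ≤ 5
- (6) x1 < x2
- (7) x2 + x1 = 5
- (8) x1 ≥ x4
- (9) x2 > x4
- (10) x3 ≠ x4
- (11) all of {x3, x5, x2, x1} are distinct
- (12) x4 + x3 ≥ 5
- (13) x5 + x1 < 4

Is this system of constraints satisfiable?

Setting (x1, x2, x3, x4, x5) = (2, 3, 4, 1, 1) satisfies everything: constraint 2: x2 - x1 = 1; constraint 3: x3 - x2 = 1, and the others follow.

Satisfiable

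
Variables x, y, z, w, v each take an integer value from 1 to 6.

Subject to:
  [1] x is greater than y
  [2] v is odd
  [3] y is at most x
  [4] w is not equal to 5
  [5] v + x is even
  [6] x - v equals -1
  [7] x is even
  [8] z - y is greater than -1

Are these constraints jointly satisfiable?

Constraint 2 makes v odd and constraint 7 makes x even, so v + x must be odd. Constraint 5 says v + x is even — contradiction.

Unsatisfiable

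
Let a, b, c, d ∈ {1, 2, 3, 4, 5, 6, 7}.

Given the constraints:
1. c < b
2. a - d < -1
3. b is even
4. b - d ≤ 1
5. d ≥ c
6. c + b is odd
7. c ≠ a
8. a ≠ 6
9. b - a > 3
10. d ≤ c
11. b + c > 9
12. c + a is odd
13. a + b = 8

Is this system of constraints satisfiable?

Satisfiable

Take a = 2, b = 6, c = 5, d = 5. Then constraint 2: a - d = -3; constraint 4: b - d = 1; constraint 9: b - a = 4, and every other listed constraint is also met.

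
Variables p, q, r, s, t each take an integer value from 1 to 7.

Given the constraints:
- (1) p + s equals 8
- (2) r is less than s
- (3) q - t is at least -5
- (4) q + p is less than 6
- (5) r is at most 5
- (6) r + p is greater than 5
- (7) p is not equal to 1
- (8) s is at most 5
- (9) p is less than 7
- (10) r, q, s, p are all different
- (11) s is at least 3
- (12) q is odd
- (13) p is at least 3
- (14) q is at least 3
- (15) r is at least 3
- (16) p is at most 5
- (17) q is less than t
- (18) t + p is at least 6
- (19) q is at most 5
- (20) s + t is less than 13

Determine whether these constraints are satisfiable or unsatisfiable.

Unsatisfiable

Constraints 5, 8, 11, 13, 14, 15, 16, and 19 confine each of r, q, s, p to the 3 values {3, …, 5}.
Constraint 10 requires all 4 of them to be distinct, but only 3 values are available — impossible by the pigeonhole principle.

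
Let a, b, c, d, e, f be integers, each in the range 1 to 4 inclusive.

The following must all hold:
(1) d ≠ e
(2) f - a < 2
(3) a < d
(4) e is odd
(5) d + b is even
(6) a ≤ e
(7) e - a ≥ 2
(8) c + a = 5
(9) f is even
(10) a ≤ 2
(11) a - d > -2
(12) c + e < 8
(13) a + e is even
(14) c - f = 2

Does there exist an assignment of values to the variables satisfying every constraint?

Try a = 1, b = 2, c = 4, d = 2, e = 3, f = 2.
Check constraint 2: f - a = 1; constraint 7: e - a = 2; constraint 8: c + a = 5. The remaining constraints are straightforward to verify.

Satisfiable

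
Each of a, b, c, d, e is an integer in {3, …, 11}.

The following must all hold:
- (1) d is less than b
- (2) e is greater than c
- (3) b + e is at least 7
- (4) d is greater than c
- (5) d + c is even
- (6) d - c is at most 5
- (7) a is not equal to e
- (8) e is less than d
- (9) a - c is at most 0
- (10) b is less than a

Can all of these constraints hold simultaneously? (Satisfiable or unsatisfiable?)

Unsatisfiable

Constraints 1, 2, 8, 9, and 10 give b < a, a ≤ c, c < e, e < d, d < b. Chaining: b < a ≤ c < e < d < b, which forces b < b — impossible.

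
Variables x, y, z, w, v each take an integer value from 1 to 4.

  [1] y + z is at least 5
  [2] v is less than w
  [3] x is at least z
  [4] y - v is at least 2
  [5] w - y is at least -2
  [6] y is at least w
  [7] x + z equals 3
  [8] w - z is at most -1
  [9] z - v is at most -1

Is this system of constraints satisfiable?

Constraints 4, 5, 8, and 9 give w − y ≥ -2, y − v ≥ 2, v − z ≥ 1, z − w ≥ 1.
Adding all 4 inequalities: the left sides telescope to 0, and the right sides sum to (-2) + 2 + 1 + 1 = 2. So 0 ≥ 2, which is false.

Unsatisfiable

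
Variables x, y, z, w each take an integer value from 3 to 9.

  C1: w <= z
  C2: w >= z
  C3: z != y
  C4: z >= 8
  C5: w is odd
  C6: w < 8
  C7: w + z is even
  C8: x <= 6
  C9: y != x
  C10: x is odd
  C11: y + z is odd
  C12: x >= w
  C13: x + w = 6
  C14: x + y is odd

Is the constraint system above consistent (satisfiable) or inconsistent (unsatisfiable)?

Unsatisfiable

From constraints 2 and 4: w ≥ z and z ≥ 8, so w ≥ 8. From constraints 8 and 12: w ≤ x and x ≤ 6, so w ≤ 6. But 6 < 8, so no value of w works.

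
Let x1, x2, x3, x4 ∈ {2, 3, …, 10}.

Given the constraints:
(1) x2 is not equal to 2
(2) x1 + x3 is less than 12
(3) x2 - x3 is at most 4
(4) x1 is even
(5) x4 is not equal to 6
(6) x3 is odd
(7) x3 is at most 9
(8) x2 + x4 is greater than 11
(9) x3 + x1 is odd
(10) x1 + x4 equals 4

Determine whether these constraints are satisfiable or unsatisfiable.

One satisfying assignment is x1 = 2, x2 = 10, x3 = 7, x4 = 2.
For the less obvious constraints — constraint 2: x1 + x3 = 9; constraint 3: x2 - x3 = 3; constraint 8: x2 + x4 = 12 — and the others hold by inspection.

Satisfiable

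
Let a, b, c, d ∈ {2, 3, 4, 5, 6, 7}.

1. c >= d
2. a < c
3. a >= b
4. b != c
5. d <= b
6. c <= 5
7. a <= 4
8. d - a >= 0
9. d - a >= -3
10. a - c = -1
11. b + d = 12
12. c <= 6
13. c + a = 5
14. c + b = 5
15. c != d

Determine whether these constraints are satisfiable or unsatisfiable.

Unsatisfiable

From constraints 3 and 7: b ≤ a ≤ 4. From constraints 1 and 12: d ≤ c ≤ 6. Hence b + d ≤ 10. But constraint 11 requires b + d = 12, and 12 > 10. Contradiction.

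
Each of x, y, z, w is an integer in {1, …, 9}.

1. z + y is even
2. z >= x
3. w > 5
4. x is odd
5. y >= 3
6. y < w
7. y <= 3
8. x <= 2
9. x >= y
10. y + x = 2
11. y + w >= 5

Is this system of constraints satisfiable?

Unsatisfiable

From constraint 5: y ≥ 3. From constraints 8 and 9: y ≤ x and x ≤ 2, so y ≤ 2. But 2 < 3, so no value of y works.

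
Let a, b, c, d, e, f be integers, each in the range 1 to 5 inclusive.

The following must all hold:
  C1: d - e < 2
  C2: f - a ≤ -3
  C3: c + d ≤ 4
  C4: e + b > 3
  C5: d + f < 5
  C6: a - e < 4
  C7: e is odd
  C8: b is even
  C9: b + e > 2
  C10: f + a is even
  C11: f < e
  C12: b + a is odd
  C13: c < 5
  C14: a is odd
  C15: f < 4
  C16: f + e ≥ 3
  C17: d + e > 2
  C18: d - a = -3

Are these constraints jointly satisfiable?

One satisfying assignment is a = 5, b = 2, c = 1, d = 2, e = 3, f = 1.
For the less obvious constraints — constraint 1: d - e = -1; constraint 2: f - a = -4 — and the others hold by inspection.

Satisfiable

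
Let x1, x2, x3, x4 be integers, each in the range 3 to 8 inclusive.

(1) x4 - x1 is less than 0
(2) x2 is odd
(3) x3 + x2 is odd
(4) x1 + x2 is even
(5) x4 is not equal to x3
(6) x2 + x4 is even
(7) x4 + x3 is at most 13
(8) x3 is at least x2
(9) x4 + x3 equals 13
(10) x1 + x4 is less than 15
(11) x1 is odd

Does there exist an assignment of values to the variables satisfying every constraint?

One satisfying assignment is x1 = 7, x2 = 7, x3 = 8, x4 = 5.
For the less obvious constraints — constraint 1: x4 - x1 = -2; constraint 7: x4 + x3 = 13; constraint 9: x4 + x3 = 13 — and the others hold by inspection.

Satisfiable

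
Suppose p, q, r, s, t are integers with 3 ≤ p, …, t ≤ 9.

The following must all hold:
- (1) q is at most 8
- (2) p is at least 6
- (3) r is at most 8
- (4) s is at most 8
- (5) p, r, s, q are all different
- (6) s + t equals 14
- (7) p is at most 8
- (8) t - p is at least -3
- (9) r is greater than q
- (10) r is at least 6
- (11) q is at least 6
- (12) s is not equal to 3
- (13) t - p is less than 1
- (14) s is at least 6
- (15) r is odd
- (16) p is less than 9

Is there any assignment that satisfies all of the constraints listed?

Constraints 1, 2, 3, 4, 7, 10, 11, and 14 confine each of p, r, s, q to the 3 values {6, …, 8}.
Constraint 5 requires all 4 of them to be distinct, but only 3 values are available — impossible by the pigeonhole principle.

Unsatisfiable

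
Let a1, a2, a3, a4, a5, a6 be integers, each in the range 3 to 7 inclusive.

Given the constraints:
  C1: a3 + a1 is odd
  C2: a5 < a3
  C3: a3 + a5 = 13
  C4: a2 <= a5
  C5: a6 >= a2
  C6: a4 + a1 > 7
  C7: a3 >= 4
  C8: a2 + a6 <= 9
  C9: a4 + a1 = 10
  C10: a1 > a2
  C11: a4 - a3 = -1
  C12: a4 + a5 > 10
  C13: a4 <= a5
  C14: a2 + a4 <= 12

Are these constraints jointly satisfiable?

One satisfying assignment is a1 = 4, a2 = 3, a3 = 7, a4 = 6, a5 = 6, a6 = 5.
For the less obvious constraints — constraint 3: a3 + a5 = 13; constraint 6: a4 + a1 = 10; constraint 8: a2 + a6 = 8 — and the others hold by inspection.

Satisfiable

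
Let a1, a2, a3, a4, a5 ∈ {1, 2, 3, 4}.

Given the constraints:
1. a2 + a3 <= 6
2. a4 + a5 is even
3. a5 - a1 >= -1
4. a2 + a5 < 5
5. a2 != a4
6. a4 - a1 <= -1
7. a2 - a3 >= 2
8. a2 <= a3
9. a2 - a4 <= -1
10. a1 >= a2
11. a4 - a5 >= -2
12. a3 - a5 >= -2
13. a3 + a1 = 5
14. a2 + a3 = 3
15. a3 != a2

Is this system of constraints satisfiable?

Constraints 3, 6, 7, 9, and 12 give a3 − a5 ≥ -2, a5 − a1 ≥ -1, a1 − a4 ≥ 1, a4 − a2 ≥ 1, a2 − a3 ≥ 2.
Adding all 5 inequalities: the left sides telescope to 0, and the right sides sum to (-2) + (-1) + 1 + 1 + 2 = 1. So 0 ≥ 1, which is false.

Unsatisfiable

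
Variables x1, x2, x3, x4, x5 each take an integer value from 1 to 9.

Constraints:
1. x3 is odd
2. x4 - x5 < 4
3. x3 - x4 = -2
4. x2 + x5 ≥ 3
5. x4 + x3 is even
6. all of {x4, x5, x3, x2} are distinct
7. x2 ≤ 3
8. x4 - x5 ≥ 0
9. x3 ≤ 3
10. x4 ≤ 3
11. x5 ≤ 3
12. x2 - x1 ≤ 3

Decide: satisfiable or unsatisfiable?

Constraints 7, 9, 10, and 11 confine each of x4, x5, x3, x2 to the 3 values {1, …, 3} (the domain already gives each ≥ 1).
Constraint 6 requires all 4 of them to be distinct, but only 3 values are available — impossible by the pigeonhole principle.

Unsatisfiable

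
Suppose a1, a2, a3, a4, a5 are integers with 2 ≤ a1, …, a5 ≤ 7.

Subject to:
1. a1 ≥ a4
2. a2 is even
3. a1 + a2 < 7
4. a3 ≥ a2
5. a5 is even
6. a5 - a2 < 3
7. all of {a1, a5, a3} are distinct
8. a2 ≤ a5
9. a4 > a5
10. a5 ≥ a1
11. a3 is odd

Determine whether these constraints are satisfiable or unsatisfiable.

Constraints 1, 9, and 10 give a1 ≤ a5, a5 < a4, a4 ≤ a1. Chaining: a1 ≤ a5 < a4 ≤ a1, which forces a1 < a1 — impossible.

Unsatisfiable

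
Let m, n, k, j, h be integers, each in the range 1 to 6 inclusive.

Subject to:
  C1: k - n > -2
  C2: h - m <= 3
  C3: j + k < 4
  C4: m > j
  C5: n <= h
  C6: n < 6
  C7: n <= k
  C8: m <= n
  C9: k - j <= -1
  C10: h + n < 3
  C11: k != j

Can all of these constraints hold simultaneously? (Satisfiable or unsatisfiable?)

Unsatisfiable

Constraints 4, 7, 8, and 9 give j < m, m ≤ n, n ≤ k, k < j. Chaining: j < m ≤ n ≤ k < j, which forces j < j — impossible.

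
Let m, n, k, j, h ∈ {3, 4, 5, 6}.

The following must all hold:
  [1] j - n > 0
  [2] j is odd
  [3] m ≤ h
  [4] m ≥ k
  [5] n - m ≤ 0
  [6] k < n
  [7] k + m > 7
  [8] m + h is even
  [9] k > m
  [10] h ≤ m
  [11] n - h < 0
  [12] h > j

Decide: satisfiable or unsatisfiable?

Unsatisfiable

Constraints 1, 6, 9, 10, and 12 give k < n, n < j, j < h, h ≤ m, m < k. Chaining: k < n < j < h ≤ m < k, which forces k < k — impossible.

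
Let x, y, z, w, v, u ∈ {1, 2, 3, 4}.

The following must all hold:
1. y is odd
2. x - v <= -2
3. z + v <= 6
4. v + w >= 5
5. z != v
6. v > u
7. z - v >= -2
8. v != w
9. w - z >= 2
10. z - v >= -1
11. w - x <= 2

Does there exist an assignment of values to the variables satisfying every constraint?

Constraints 2, 9, 10, and 11 give v − x ≥ 2, x − w ≥ -2, w − z ≥ 2, z − v ≥ -1.
Adding all 4 inequalities: the left sides telescope to 0, and the right sides sum to 2 + (-2) + 2 + (-1) = 1. So 0 ≥ 1, which is false.

Unsatisfiable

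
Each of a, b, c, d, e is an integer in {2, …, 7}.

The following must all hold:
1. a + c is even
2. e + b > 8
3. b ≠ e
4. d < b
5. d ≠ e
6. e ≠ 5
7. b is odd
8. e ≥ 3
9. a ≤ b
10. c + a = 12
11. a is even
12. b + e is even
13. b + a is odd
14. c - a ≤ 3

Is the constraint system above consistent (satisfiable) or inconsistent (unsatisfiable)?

Take a = 6, b = 7, c = 6, d = 6, e = 3. Then constraint 2: e + b = 10; constraint 10: c + a = 12, and every other listed constraint is also met.

Satisfiable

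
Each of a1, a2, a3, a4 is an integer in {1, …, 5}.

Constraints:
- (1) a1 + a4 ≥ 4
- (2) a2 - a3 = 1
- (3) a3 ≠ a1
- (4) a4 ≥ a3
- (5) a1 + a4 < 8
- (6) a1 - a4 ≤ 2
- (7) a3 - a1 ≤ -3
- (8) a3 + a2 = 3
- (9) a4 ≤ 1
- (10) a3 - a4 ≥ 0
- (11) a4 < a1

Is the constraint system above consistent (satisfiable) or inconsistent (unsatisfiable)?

Constraints 6, 7, and 10 give a4 − a1 ≥ -2, a1 − a3 ≥ 3, a3 − a4 ≥ 0.
Adding all 3 inequalities: the left sides telescope to 0, and the right sides sum to (-2) + 3 + 0 = 1. So 0 ≥ 1, which is false.

Unsatisfiable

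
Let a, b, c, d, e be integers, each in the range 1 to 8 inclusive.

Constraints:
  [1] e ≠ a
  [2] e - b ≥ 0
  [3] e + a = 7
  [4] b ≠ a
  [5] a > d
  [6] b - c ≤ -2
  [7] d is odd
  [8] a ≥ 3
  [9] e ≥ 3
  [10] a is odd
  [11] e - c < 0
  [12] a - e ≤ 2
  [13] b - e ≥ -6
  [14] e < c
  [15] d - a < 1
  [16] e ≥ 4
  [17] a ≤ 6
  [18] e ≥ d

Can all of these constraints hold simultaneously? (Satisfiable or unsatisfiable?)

Setting (a, b, c, d, e) = (3, 1, 5, 1, 4) satisfies everything: constraint 2: e - b = 3; constraint 3: e + a = 7; constraint 6: b - c = -4, and the others follow.

Satisfiable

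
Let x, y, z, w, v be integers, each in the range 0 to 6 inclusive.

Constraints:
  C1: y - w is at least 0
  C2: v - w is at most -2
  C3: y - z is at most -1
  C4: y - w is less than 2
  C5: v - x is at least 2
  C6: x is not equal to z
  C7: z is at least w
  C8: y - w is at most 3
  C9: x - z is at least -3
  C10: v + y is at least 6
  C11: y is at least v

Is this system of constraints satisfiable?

Unsatisfiable

Constraints 1, 2, 3, 5, and 9 give x − z ≥ -3, z − y ≥ 1, y − w ≥ 0, w − v ≥ 2, v − x ≥ 2.
Adding all 5 inequalities: the left sides telescope to 0, and the right sides sum to (-3) + 1 + 0 + 2 + 2 = 2. So 0 ≥ 2, which is false.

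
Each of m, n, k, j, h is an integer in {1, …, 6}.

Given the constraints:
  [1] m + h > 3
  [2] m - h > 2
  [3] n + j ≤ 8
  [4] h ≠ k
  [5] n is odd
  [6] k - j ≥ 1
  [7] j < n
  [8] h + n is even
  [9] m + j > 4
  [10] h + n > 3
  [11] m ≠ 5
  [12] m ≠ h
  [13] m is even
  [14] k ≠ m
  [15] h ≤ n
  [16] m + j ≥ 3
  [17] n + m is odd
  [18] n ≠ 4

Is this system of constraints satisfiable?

Satisfiable

Try m = 4, n = 5, k = 2, j = 1, h = 1.
Check constraint 1: m + h = 5; constraint 2: m - h = 3; constraint 3: n + j = 6. The remaining constraints are straightforward to verify.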